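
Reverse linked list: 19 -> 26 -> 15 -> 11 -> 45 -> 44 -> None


Step 1: curr=19, set curr.next=prev(None) | reversed so far: 19
Step 2: curr=26, set curr.next=prev(19) | reversed so far: 26 -> 19
Step 3: curr=15, set curr.next=prev(26) | reversed so far: 15 -> 26 -> 19
Step 4: curr=11, set curr.next=prev(15) | reversed so far: 11 -> 15 -> 26 -> 19
Step 5: curr=45, set curr.next=prev(11) | reversed so far: 45 -> 11 -> 15 -> 26 -> 19
Step 6: curr=44, set curr.next=prev(45) | reversed so far: 44 -> 45 -> 11 -> 15 -> 26 -> 19

44 -> 45 -> 11 -> 15 -> 26 -> 19 -> None


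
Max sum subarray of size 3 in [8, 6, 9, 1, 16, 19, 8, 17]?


[0:3]: 23
[1:4]: 16
[2:5]: 26
[3:6]: 36
[4:7]: 43
[5:8]: 44

Max: 44 at [5:8]


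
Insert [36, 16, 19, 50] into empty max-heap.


Insert 36: [36]
Insert 16: [36, 16]
Insert 19: [36, 16, 19]
Insert 50: [50, 36, 19, 16]

Final heap: [50, 36, 19, 16]


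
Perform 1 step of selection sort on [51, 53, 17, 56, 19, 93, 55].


Initial: [51, 53, 17, 56, 19, 93, 55]
Step 1: min=17 at 2
  Swap: [17, 53, 51, 56, 19, 93, 55]

After 1 step: [17, 53, 51, 56, 19, 93, 55]


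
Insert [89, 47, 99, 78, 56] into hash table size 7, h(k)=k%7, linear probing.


Insert 89: h=5 -> slot 5
Insert 47: h=5, 1 probes -> slot 6
Insert 99: h=1 -> slot 1
Insert 78: h=1, 1 probes -> slot 2
Insert 56: h=0 -> slot 0

Table: [56, 99, 78, None, None, 89, 47]


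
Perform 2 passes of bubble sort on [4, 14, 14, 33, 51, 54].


Initial: [4, 14, 14, 33, 51, 54]
Pass 1: [4, 14, 14, 33, 51, 54] (0 swaps)
Pass 2: [4, 14, 14, 33, 51, 54] (0 swaps)

After 2 passes: [4, 14, 14, 33, 51, 54]


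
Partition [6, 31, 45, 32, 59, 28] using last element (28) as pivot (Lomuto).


Pivot: 28
  6 <= 28: advance i (no swap)
Place pivot at 1: [6, 28, 45, 32, 59, 31]

Partitioned: [6, 28, 45, 32, 59, 31]


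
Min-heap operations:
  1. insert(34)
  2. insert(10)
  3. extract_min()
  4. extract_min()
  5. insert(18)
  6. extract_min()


insert(34) -> [34]
insert(10) -> [10, 34]
extract_min()->10, [34]
extract_min()->34, []
insert(18) -> [18]
extract_min()->18, []

Final heap: []


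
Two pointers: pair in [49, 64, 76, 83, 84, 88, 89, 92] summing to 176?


lo=0(49)+hi=7(92)=141
lo=1(64)+hi=7(92)=156
lo=2(76)+hi=7(92)=168
lo=3(83)+hi=7(92)=175
lo=4(84)+hi=7(92)=176

Yes: 84+92=176


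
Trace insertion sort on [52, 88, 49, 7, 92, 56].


Initial: [52, 88, 49, 7, 92, 56]
Insert 88: [52, 88, 49, 7, 92, 56]
Insert 49: [49, 52, 88, 7, 92, 56]
Insert 7: [7, 49, 52, 88, 92, 56]
Insert 92: [7, 49, 52, 88, 92, 56]
Insert 56: [7, 49, 52, 56, 88, 92]

Sorted: [7, 49, 52, 56, 88, 92]


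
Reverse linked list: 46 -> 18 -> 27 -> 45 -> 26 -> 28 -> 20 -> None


Step 1: curr=46, set curr.next=prev(None) | reversed so far: 46
Step 2: curr=18, set curr.next=prev(46) | reversed so far: 18 -> 46
Step 3: curr=27, set curr.next=prev(18) | reversed so far: 27 -> 18 -> 46
Step 4: curr=45, set curr.next=prev(27) | reversed so far: 45 -> 27 -> 18 -> 46
Step 5: curr=26, set curr.next=prev(45) | reversed so far: 26 -> 45 -> 27 -> 18 -> 46
Step 6: curr=28, set curr.next=prev(26) | reversed so far: 28 -> 26 -> 45 -> 27 -> 18 -> 46
Step 7: curr=20, set curr.next=prev(28) | reversed so far: 20 -> 28 -> 26 -> 45 -> 27 -> 18 -> 46

20 -> 28 -> 26 -> 45 -> 27 -> 18 -> 46 -> None


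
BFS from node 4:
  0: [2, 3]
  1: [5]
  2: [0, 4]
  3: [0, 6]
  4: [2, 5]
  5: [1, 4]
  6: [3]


Visit 4, enqueue [2, 5]
Visit 2, enqueue [0]
Visit 5, enqueue [1]
Visit 0, enqueue [3]
Visit 1, enqueue []
Visit 3, enqueue [6]
Visit 6, enqueue []

BFS order: [4, 2, 5, 0, 1, 3, 6]


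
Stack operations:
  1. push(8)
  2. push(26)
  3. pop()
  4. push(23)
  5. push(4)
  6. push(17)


push(8) -> [8]
push(26) -> [8, 26]
pop()->26, [8]
push(23) -> [8, 23]
push(4) -> [8, 23, 4]
push(17) -> [8, 23, 4, 17]

Final stack: [8, 23, 4, 17]


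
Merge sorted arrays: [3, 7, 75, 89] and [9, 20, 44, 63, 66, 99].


Take 3 from A
Take 7 from A
Take 9 from B
Take 20 from B
Take 44 from B
Take 63 from B
Take 66 from B
Take 75 from A
Take 89 from A

Merged: [3, 7, 9, 20, 44, 63, 66, 75, 89, 99]


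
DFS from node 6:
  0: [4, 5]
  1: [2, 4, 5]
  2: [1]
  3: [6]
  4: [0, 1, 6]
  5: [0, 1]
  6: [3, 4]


Visit 6, push [4, 3]
Visit 3, push []
Visit 4, push [1, 0]
Visit 0, push [5]
Visit 5, push [1]
Visit 1, push [2]
Visit 2, push []

DFS order: [6, 3, 4, 0, 5, 1, 2]


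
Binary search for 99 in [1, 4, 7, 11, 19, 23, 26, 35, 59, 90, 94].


Step 1: lo=0, hi=10, mid=5, val=23
Step 2: lo=6, hi=10, mid=8, val=59
Step 3: lo=9, hi=10, mid=9, val=90
Step 4: lo=10, hi=10, mid=10, val=94

Not found


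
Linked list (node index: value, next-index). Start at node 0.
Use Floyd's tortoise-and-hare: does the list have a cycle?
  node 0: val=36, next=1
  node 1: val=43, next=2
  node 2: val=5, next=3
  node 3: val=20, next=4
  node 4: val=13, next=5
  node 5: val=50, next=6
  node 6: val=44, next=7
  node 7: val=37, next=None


Floyd's tortoise (slow, +1) and hare (fast, +2):
  init: slow=0, fast=0
  step 1: slow=1, fast=2
  step 2: slow=2, fast=4
  step 3: slow=3, fast=6
  step 4: fast 6->7->None, no cycle

Cycle: no


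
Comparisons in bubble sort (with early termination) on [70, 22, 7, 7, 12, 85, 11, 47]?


Algorithm: bubble sort (with early termination)
Input: [70, 22, 7, 7, 12, 85, 11, 47]
Sorted: [7, 7, 11, 12, 22, 47, 70, 85]

25


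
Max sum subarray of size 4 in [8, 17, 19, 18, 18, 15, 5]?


[0:4]: 62
[1:5]: 72
[2:6]: 70
[3:7]: 56

Max: 72 at [1:5]


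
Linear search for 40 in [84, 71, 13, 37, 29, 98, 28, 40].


i=0: 84!=40
i=1: 71!=40
i=2: 13!=40
i=3: 37!=40
i=4: 29!=40
i=5: 98!=40
i=6: 28!=40
i=7: 40==40 found!

Found at 7, 8 comps


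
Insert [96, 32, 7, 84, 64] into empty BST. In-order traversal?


Insert 96: root
Insert 32: L from 96
Insert 7: L from 96 -> L from 32
Insert 84: L from 96 -> R from 32
Insert 64: L from 96 -> R from 32 -> L from 84

In-order: [7, 32, 64, 84, 96]


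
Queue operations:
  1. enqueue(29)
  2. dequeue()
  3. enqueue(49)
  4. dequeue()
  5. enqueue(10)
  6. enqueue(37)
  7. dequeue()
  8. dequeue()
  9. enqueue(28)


enqueue(29) -> [29]
dequeue()->29, []
enqueue(49) -> [49]
dequeue()->49, []
enqueue(10) -> [10]
enqueue(37) -> [10, 37]
dequeue()->10, [37]
dequeue()->37, []
enqueue(28) -> [28]

Final queue: [28]


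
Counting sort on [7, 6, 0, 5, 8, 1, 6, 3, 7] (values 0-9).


Input: [7, 6, 0, 5, 8, 1, 6, 3, 7]
Counts: [1, 1, 0, 1, 0, 1, 2, 2, 1, 0]

Sorted: [0, 1, 3, 5, 6, 6, 7, 7, 8]


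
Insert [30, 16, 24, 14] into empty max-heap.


Insert 30: [30]
Insert 16: [30, 16]
Insert 24: [30, 16, 24]
Insert 14: [30, 16, 24, 14]

Final heap: [30, 16, 24, 14]


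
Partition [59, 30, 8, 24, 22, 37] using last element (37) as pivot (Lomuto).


Pivot: 37
  30 <= 37: swap -> [30, 59, 8, 24, 22, 37]
  8 <= 37: swap -> [30, 8, 59, 24, 22, 37]
  24 <= 37: swap -> [30, 8, 24, 59, 22, 37]
  22 <= 37: swap -> [30, 8, 24, 22, 59, 37]
Place pivot at 4: [30, 8, 24, 22, 37, 59]

Partitioned: [30, 8, 24, 22, 37, 59]


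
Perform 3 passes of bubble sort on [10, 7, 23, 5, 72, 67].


Initial: [10, 7, 23, 5, 72, 67]
Pass 1: [7, 10, 5, 23, 67, 72] (3 swaps)
Pass 2: [7, 5, 10, 23, 67, 72] (1 swaps)
Pass 3: [5, 7, 10, 23, 67, 72] (1 swaps)

After 3 passes: [5, 7, 10, 23, 67, 72]


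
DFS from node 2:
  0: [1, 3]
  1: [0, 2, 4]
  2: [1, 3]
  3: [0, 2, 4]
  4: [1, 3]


Visit 2, push [3, 1]
Visit 1, push [4, 0]
Visit 0, push [3]
Visit 3, push [4]
Visit 4, push []

DFS order: [2, 1, 0, 3, 4]


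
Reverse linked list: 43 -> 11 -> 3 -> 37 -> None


Step 1: curr=43, set curr.next=prev(None) | reversed so far: 43
Step 2: curr=11, set curr.next=prev(43) | reversed so far: 11 -> 43
Step 3: curr=3, set curr.next=prev(11) | reversed so far: 3 -> 11 -> 43
Step 4: curr=37, set curr.next=prev(3) | reversed so far: 37 -> 3 -> 11 -> 43

37 -> 3 -> 11 -> 43 -> None


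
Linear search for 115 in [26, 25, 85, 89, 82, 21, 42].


i=0: 26!=115
i=1: 25!=115
i=2: 85!=115
i=3: 89!=115
i=4: 82!=115
i=5: 21!=115
i=6: 42!=115

Not found, 7 comps


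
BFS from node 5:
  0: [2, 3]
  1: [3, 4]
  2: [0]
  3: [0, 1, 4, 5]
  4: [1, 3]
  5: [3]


Visit 5, enqueue [3]
Visit 3, enqueue [0, 1, 4]
Visit 0, enqueue [2]
Visit 1, enqueue []
Visit 4, enqueue []
Visit 2, enqueue []

BFS order: [5, 3, 0, 1, 4, 2]


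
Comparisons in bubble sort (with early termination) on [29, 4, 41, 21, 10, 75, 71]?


Algorithm: bubble sort (with early termination)
Input: [29, 4, 41, 21, 10, 75, 71]
Sorted: [4, 10, 21, 29, 41, 71, 75]

18


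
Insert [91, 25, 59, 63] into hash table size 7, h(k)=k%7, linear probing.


Insert 91: h=0 -> slot 0
Insert 25: h=4 -> slot 4
Insert 59: h=3 -> slot 3
Insert 63: h=0, 1 probes -> slot 1

Table: [91, 63, None, 59, 25, None, None]


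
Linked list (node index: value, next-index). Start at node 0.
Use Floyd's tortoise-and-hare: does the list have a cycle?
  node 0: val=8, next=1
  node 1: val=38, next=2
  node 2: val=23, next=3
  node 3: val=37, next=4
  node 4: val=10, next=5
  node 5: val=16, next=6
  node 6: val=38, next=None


Floyd's tortoise (slow, +1) and hare (fast, +2):
  init: slow=0, fast=0
  step 1: slow=1, fast=2
  step 2: slow=2, fast=4
  step 3: slow=3, fast=6
  step 4: fast -> None, no cycle

Cycle: no


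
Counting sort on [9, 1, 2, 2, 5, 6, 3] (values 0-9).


Input: [9, 1, 2, 2, 5, 6, 3]
Counts: [0, 1, 2, 1, 0, 1, 1, 0, 0, 1]

Sorted: [1, 2, 2, 3, 5, 6, 9]


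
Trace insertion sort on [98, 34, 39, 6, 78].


Initial: [98, 34, 39, 6, 78]
Insert 34: [34, 98, 39, 6, 78]
Insert 39: [34, 39, 98, 6, 78]
Insert 6: [6, 34, 39, 98, 78]
Insert 78: [6, 34, 39, 78, 98]

Sorted: [6, 34, 39, 78, 98]


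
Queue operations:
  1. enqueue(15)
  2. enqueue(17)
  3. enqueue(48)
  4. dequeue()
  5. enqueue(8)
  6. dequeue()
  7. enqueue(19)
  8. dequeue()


enqueue(15) -> [15]
enqueue(17) -> [15, 17]
enqueue(48) -> [15, 17, 48]
dequeue()->15, [17, 48]
enqueue(8) -> [17, 48, 8]
dequeue()->17, [48, 8]
enqueue(19) -> [48, 8, 19]
dequeue()->48, [8, 19]

Final queue: [8, 19]


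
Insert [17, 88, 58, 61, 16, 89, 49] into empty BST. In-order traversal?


Insert 17: root
Insert 88: R from 17
Insert 58: R from 17 -> L from 88
Insert 61: R from 17 -> L from 88 -> R from 58
Insert 16: L from 17
Insert 89: R from 17 -> R from 88
Insert 49: R from 17 -> L from 88 -> L from 58

In-order: [16, 17, 49, 58, 61, 88, 89]


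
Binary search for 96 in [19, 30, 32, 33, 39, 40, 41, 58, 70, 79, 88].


Step 1: lo=0, hi=10, mid=5, val=40
Step 2: lo=6, hi=10, mid=8, val=70
Step 3: lo=9, hi=10, mid=9, val=79
Step 4: lo=10, hi=10, mid=10, val=88

Not found


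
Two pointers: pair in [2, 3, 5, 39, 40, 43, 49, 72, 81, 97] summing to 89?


lo=0(2)+hi=9(97)=99
lo=0(2)+hi=8(81)=83
lo=1(3)+hi=8(81)=84
lo=2(5)+hi=8(81)=86
lo=3(39)+hi=8(81)=120
lo=3(39)+hi=7(72)=111
lo=3(39)+hi=6(49)=88
lo=4(40)+hi=6(49)=89

Yes: 40+49=89


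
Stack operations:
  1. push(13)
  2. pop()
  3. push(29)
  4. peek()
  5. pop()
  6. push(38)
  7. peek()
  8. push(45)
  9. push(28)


push(13) -> [13]
pop()->13, []
push(29) -> [29]
peek()->29
pop()->29, []
push(38) -> [38]
peek()->38
push(45) -> [38, 45]
push(28) -> [38, 45, 28]

Final stack: [38, 45, 28]


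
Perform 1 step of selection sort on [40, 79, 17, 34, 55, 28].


Initial: [40, 79, 17, 34, 55, 28]
Step 1: min=17 at 2
  Swap: [17, 79, 40, 34, 55, 28]

After 1 step: [17, 79, 40, 34, 55, 28]


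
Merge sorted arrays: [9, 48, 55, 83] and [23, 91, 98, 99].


Take 9 from A
Take 23 from B
Take 48 from A
Take 55 from A
Take 83 from A

Merged: [9, 23, 48, 55, 83, 91, 98, 99]


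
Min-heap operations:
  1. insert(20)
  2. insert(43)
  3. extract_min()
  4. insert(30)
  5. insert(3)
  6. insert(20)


insert(20) -> [20]
insert(43) -> [20, 43]
extract_min()->20, [43]
insert(30) -> [30, 43]
insert(3) -> [3, 43, 30]
insert(20) -> [3, 20, 30, 43]

Final heap: [3, 20, 30, 43]


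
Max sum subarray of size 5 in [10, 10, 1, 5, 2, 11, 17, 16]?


[0:5]: 28
[1:6]: 29
[2:7]: 36
[3:8]: 51

Max: 51 at [3:8]


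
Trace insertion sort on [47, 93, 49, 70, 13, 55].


Initial: [47, 93, 49, 70, 13, 55]
Insert 93: [47, 93, 49, 70, 13, 55]
Insert 49: [47, 49, 93, 70, 13, 55]
Insert 70: [47, 49, 70, 93, 13, 55]
Insert 13: [13, 47, 49, 70, 93, 55]
Insert 55: [13, 47, 49, 55, 70, 93]

Sorted: [13, 47, 49, 55, 70, 93]


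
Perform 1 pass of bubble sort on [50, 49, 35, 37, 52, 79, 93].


Initial: [50, 49, 35, 37, 52, 79, 93]
Pass 1: [49, 35, 37, 50, 52, 79, 93] (3 swaps)

After 1 pass: [49, 35, 37, 50, 52, 79, 93]


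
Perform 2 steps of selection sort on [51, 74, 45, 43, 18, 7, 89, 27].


Initial: [51, 74, 45, 43, 18, 7, 89, 27]
Step 1: min=7 at 5
  Swap: [7, 74, 45, 43, 18, 51, 89, 27]
Step 2: min=18 at 4
  Swap: [7, 18, 45, 43, 74, 51, 89, 27]

After 2 steps: [7, 18, 45, 43, 74, 51, 89, 27]


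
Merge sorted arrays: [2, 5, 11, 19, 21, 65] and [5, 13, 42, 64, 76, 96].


Take 2 from A
Take 5 from A
Take 5 from B
Take 11 from A
Take 13 from B
Take 19 from A
Take 21 from A
Take 42 from B
Take 64 from B
Take 65 from A

Merged: [2, 5, 5, 11, 13, 19, 21, 42, 64, 65, 76, 96]


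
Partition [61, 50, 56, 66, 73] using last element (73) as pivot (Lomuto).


Pivot: 73
  61 <= 73: advance i (no swap)
  50 <= 73: advance i (no swap)
  56 <= 73: advance i (no swap)
  66 <= 73: advance i (no swap)
Place pivot at 4: [61, 50, 56, 66, 73]

Partitioned: [61, 50, 56, 66, 73]


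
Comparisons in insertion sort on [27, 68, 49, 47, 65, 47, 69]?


Algorithm: insertion sort
Input: [27, 68, 49, 47, 65, 47, 69]
Sorted: [27, 47, 47, 49, 65, 68, 69]

13


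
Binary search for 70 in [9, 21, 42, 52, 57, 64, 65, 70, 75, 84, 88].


Step 1: lo=0, hi=10, mid=5, val=64
Step 2: lo=6, hi=10, mid=8, val=75
Step 3: lo=6, hi=7, mid=6, val=65
Step 4: lo=7, hi=7, mid=7, val=70

Found at index 7


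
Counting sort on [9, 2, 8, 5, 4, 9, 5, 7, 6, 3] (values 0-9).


Input: [9, 2, 8, 5, 4, 9, 5, 7, 6, 3]
Counts: [0, 0, 1, 1, 1, 2, 1, 1, 1, 2]

Sorted: [2, 3, 4, 5, 5, 6, 7, 8, 9, 9]


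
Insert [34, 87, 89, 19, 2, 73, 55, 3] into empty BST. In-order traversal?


Insert 34: root
Insert 87: R from 34
Insert 89: R from 34 -> R from 87
Insert 19: L from 34
Insert 2: L from 34 -> L from 19
Insert 73: R from 34 -> L from 87
Insert 55: R from 34 -> L from 87 -> L from 73
Insert 3: L from 34 -> L from 19 -> R from 2

In-order: [2, 3, 19, 34, 55, 73, 87, 89]


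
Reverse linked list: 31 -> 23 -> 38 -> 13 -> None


Step 1: curr=31, set curr.next=prev(None) | reversed so far: 31
Step 2: curr=23, set curr.next=prev(31) | reversed so far: 23 -> 31
Step 3: curr=38, set curr.next=prev(23) | reversed so far: 38 -> 23 -> 31
Step 4: curr=13, set curr.next=prev(38) | reversed so far: 13 -> 38 -> 23 -> 31

13 -> 38 -> 23 -> 31 -> None


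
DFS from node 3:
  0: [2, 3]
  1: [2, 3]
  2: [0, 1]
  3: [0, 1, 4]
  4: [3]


Visit 3, push [4, 1, 0]
Visit 0, push [2]
Visit 2, push [1]
Visit 1, push []
Visit 4, push []

DFS order: [3, 0, 2, 1, 4]


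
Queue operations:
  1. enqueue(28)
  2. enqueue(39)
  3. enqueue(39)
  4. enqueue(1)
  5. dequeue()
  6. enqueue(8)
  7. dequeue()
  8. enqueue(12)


enqueue(28) -> [28]
enqueue(39) -> [28, 39]
enqueue(39) -> [28, 39, 39]
enqueue(1) -> [28, 39, 39, 1]
dequeue()->28, [39, 39, 1]
enqueue(8) -> [39, 39, 1, 8]
dequeue()->39, [39, 1, 8]
enqueue(12) -> [39, 1, 8, 12]

Final queue: [39, 1, 8, 12]


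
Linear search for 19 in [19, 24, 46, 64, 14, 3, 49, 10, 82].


i=0: 19==19 found!

Found at 0, 1 comps


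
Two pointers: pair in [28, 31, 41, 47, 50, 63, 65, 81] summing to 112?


lo=0(28)+hi=7(81)=109
lo=1(31)+hi=7(81)=112

Yes: 31+81=112


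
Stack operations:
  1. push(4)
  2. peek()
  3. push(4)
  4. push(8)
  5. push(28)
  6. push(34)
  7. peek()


push(4) -> [4]
peek()->4
push(4) -> [4, 4]
push(8) -> [4, 4, 8]
push(28) -> [4, 4, 8, 28]
push(34) -> [4, 4, 8, 28, 34]
peek()->34

Final stack: [4, 4, 8, 28, 34]


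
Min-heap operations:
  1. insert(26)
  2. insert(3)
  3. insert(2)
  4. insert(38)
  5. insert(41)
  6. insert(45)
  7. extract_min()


insert(26) -> [26]
insert(3) -> [3, 26]
insert(2) -> [2, 26, 3]
insert(38) -> [2, 26, 3, 38]
insert(41) -> [2, 26, 3, 38, 41]
insert(45) -> [2, 26, 3, 38, 41, 45]
extract_min()->2, [3, 26, 45, 38, 41]

Final heap: [3, 26, 45, 38, 41]


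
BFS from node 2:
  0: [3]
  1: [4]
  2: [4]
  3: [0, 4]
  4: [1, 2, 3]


Visit 2, enqueue [4]
Visit 4, enqueue [1, 3]
Visit 1, enqueue []
Visit 3, enqueue [0]
Visit 0, enqueue []

BFS order: [2, 4, 1, 3, 0]


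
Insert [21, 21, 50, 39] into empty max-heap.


Insert 21: [21]
Insert 21: [21, 21]
Insert 50: [50, 21, 21]
Insert 39: [50, 39, 21, 21]

Final heap: [50, 39, 21, 21]


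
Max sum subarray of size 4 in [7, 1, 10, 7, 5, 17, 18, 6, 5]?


[0:4]: 25
[1:5]: 23
[2:6]: 39
[3:7]: 47
[4:8]: 46
[5:9]: 46

Max: 47 at [3:7]


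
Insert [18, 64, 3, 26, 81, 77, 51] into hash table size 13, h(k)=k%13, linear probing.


Insert 18: h=5 -> slot 5
Insert 64: h=12 -> slot 12
Insert 3: h=3 -> slot 3
Insert 26: h=0 -> slot 0
Insert 81: h=3, 1 probes -> slot 4
Insert 77: h=12, 2 probes -> slot 1
Insert 51: h=12, 3 probes -> slot 2

Table: [26, 77, 51, 3, 81, 18, None, None, None, None, None, None, 64]


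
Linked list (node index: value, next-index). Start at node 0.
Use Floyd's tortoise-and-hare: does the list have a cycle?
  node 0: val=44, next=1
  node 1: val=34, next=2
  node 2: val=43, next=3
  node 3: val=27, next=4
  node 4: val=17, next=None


Floyd's tortoise (slow, +1) and hare (fast, +2):
  init: slow=0, fast=0
  step 1: slow=1, fast=2
  step 2: slow=2, fast=4
  step 3: fast -> None, no cycle

Cycle: no


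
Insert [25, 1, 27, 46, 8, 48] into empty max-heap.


Insert 25: [25]
Insert 1: [25, 1]
Insert 27: [27, 1, 25]
Insert 46: [46, 27, 25, 1]
Insert 8: [46, 27, 25, 1, 8]
Insert 48: [48, 27, 46, 1, 8, 25]

Final heap: [48, 27, 46, 1, 8, 25]


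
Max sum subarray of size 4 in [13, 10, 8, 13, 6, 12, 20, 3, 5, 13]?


[0:4]: 44
[1:5]: 37
[2:6]: 39
[3:7]: 51
[4:8]: 41
[5:9]: 40
[6:10]: 41

Max: 51 at [3:7]


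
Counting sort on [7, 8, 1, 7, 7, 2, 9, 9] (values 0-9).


Input: [7, 8, 1, 7, 7, 2, 9, 9]
Counts: [0, 1, 1, 0, 0, 0, 0, 3, 1, 2]

Sorted: [1, 2, 7, 7, 7, 8, 9, 9]


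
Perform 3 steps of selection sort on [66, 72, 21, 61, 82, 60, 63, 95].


Initial: [66, 72, 21, 61, 82, 60, 63, 95]
Step 1: min=21 at 2
  Swap: [21, 72, 66, 61, 82, 60, 63, 95]
Step 2: min=60 at 5
  Swap: [21, 60, 66, 61, 82, 72, 63, 95]
Step 3: min=61 at 3
  Swap: [21, 60, 61, 66, 82, 72, 63, 95]

After 3 steps: [21, 60, 61, 66, 82, 72, 63, 95]


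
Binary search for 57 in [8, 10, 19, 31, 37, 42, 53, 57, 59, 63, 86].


Step 1: lo=0, hi=10, mid=5, val=42
Step 2: lo=6, hi=10, mid=8, val=59
Step 3: lo=6, hi=7, mid=6, val=53
Step 4: lo=7, hi=7, mid=7, val=57

Found at index 7


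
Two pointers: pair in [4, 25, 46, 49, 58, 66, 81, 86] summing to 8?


lo=0(4)+hi=7(86)=90
lo=0(4)+hi=6(81)=85
lo=0(4)+hi=5(66)=70
lo=0(4)+hi=4(58)=62
lo=0(4)+hi=3(49)=53
lo=0(4)+hi=2(46)=50
lo=0(4)+hi=1(25)=29

No pair found


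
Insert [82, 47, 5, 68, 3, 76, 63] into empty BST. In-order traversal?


Insert 82: root
Insert 47: L from 82
Insert 5: L from 82 -> L from 47
Insert 68: L from 82 -> R from 47
Insert 3: L from 82 -> L from 47 -> L from 5
Insert 76: L from 82 -> R from 47 -> R from 68
Insert 63: L from 82 -> R from 47 -> L from 68

In-order: [3, 5, 47, 63, 68, 76, 82]


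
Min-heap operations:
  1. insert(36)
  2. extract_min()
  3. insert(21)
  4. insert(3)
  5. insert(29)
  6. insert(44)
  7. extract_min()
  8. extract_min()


insert(36) -> [36]
extract_min()->36, []
insert(21) -> [21]
insert(3) -> [3, 21]
insert(29) -> [3, 21, 29]
insert(44) -> [3, 21, 29, 44]
extract_min()->3, [21, 44, 29]
extract_min()->21, [29, 44]

Final heap: [29, 44]


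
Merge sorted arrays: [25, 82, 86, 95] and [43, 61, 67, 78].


Take 25 from A
Take 43 from B
Take 61 from B
Take 67 from B
Take 78 from B

Merged: [25, 43, 61, 67, 78, 82, 86, 95]


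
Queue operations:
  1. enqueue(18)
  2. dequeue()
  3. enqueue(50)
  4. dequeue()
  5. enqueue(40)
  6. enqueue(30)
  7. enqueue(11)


enqueue(18) -> [18]
dequeue()->18, []
enqueue(50) -> [50]
dequeue()->50, []
enqueue(40) -> [40]
enqueue(30) -> [40, 30]
enqueue(11) -> [40, 30, 11]

Final queue: [40, 30, 11]


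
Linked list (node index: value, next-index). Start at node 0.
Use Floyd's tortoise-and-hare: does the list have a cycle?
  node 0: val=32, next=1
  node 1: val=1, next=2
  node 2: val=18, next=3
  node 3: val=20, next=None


Floyd's tortoise (slow, +1) and hare (fast, +2):
  init: slow=0, fast=0
  step 1: slow=1, fast=2
  step 2: fast 2->3->None, no cycle

Cycle: no


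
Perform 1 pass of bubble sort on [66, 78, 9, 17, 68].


Initial: [66, 78, 9, 17, 68]
Pass 1: [66, 9, 17, 68, 78] (3 swaps)

After 1 pass: [66, 9, 17, 68, 78]


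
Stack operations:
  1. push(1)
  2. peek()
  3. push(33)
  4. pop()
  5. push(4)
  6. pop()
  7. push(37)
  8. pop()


push(1) -> [1]
peek()->1
push(33) -> [1, 33]
pop()->33, [1]
push(4) -> [1, 4]
pop()->4, [1]
push(37) -> [1, 37]
pop()->37, [1]

Final stack: [1]


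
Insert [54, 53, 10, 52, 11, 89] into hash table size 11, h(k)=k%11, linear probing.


Insert 54: h=10 -> slot 10
Insert 53: h=9 -> slot 9
Insert 10: h=10, 1 probes -> slot 0
Insert 52: h=8 -> slot 8
Insert 11: h=0, 1 probes -> slot 1
Insert 89: h=1, 1 probes -> slot 2

Table: [10, 11, 89, None, None, None, None, None, 52, 53, 54]


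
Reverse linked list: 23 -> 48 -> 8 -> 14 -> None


Step 1: curr=23, set curr.next=prev(None) | reversed so far: 23
Step 2: curr=48, set curr.next=prev(23) | reversed so far: 48 -> 23
Step 3: curr=8, set curr.next=prev(48) | reversed so far: 8 -> 48 -> 23
Step 4: curr=14, set curr.next=prev(8) | reversed so far: 14 -> 8 -> 48 -> 23

14 -> 8 -> 48 -> 23 -> None


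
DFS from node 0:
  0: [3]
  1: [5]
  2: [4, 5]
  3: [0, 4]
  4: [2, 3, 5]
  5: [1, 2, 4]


Visit 0, push [3]
Visit 3, push [4]
Visit 4, push [5, 2]
Visit 2, push [5]
Visit 5, push [1]
Visit 1, push []

DFS order: [0, 3, 4, 2, 5, 1]


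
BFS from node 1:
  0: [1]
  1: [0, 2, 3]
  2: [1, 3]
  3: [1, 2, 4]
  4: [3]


Visit 1, enqueue [0, 2, 3]
Visit 0, enqueue []
Visit 2, enqueue []
Visit 3, enqueue [4]
Visit 4, enqueue []

BFS order: [1, 0, 2, 3, 4]


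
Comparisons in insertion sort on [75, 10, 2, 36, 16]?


Algorithm: insertion sort
Input: [75, 10, 2, 36, 16]
Sorted: [2, 10, 16, 36, 75]

8


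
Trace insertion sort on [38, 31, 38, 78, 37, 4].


Initial: [38, 31, 38, 78, 37, 4]
Insert 31: [31, 38, 38, 78, 37, 4]
Insert 38: [31, 38, 38, 78, 37, 4]
Insert 78: [31, 38, 38, 78, 37, 4]
Insert 37: [31, 37, 38, 38, 78, 4]
Insert 4: [4, 31, 37, 38, 38, 78]

Sorted: [4, 31, 37, 38, 38, 78]


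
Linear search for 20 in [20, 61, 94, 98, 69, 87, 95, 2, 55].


i=0: 20==20 found!

Found at 0, 1 comps


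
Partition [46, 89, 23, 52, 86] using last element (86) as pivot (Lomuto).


Pivot: 86
  46 <= 86: advance i (no swap)
  23 <= 86: swap -> [46, 23, 89, 52, 86]
  52 <= 86: swap -> [46, 23, 52, 89, 86]
Place pivot at 3: [46, 23, 52, 86, 89]

Partitioned: [46, 23, 52, 86, 89]


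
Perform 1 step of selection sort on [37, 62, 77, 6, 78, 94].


Initial: [37, 62, 77, 6, 78, 94]
Step 1: min=6 at 3
  Swap: [6, 62, 77, 37, 78, 94]

After 1 step: [6, 62, 77, 37, 78, 94]


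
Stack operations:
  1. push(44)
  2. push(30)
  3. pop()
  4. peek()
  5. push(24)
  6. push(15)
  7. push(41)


push(44) -> [44]
push(30) -> [44, 30]
pop()->30, [44]
peek()->44
push(24) -> [44, 24]
push(15) -> [44, 24, 15]
push(41) -> [44, 24, 15, 41]

Final stack: [44, 24, 15, 41]


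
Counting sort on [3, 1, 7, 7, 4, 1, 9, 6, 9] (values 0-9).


Input: [3, 1, 7, 7, 4, 1, 9, 6, 9]
Counts: [0, 2, 0, 1, 1, 0, 1, 2, 0, 2]

Sorted: [1, 1, 3, 4, 6, 7, 7, 9, 9]


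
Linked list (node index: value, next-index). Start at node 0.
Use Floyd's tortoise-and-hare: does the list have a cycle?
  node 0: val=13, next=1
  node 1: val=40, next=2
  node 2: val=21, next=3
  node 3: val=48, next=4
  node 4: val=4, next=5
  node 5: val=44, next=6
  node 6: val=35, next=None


Floyd's tortoise (slow, +1) and hare (fast, +2):
  init: slow=0, fast=0
  step 1: slow=1, fast=2
  step 2: slow=2, fast=4
  step 3: slow=3, fast=6
  step 4: fast -> None, no cycle

Cycle: no


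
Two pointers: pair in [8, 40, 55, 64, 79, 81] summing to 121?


lo=0(8)+hi=5(81)=89
lo=1(40)+hi=5(81)=121

Yes: 40+81=121


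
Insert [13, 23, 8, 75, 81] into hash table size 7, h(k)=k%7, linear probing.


Insert 13: h=6 -> slot 6
Insert 23: h=2 -> slot 2
Insert 8: h=1 -> slot 1
Insert 75: h=5 -> slot 5
Insert 81: h=4 -> slot 4

Table: [None, 8, 23, None, 81, 75, 13]


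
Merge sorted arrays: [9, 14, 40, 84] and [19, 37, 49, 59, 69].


Take 9 from A
Take 14 from A
Take 19 from B
Take 37 from B
Take 40 from A
Take 49 from B
Take 59 from B
Take 69 from B

Merged: [9, 14, 19, 37, 40, 49, 59, 69, 84]


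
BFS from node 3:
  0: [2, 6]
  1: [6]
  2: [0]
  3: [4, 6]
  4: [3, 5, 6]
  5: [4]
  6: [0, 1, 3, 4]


Visit 3, enqueue [4, 6]
Visit 4, enqueue [5]
Visit 6, enqueue [0, 1]
Visit 5, enqueue []
Visit 0, enqueue [2]
Visit 1, enqueue []
Visit 2, enqueue []

BFS order: [3, 4, 6, 5, 0, 1, 2]


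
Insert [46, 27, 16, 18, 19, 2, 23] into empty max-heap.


Insert 46: [46]
Insert 27: [46, 27]
Insert 16: [46, 27, 16]
Insert 18: [46, 27, 16, 18]
Insert 19: [46, 27, 16, 18, 19]
Insert 2: [46, 27, 16, 18, 19, 2]
Insert 23: [46, 27, 23, 18, 19, 2, 16]

Final heap: [46, 27, 23, 18, 19, 2, 16]


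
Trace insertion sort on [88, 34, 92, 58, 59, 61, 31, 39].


Initial: [88, 34, 92, 58, 59, 61, 31, 39]
Insert 34: [34, 88, 92, 58, 59, 61, 31, 39]
Insert 92: [34, 88, 92, 58, 59, 61, 31, 39]
Insert 58: [34, 58, 88, 92, 59, 61, 31, 39]
Insert 59: [34, 58, 59, 88, 92, 61, 31, 39]
Insert 61: [34, 58, 59, 61, 88, 92, 31, 39]
Insert 31: [31, 34, 58, 59, 61, 88, 92, 39]
Insert 39: [31, 34, 39, 58, 59, 61, 88, 92]

Sorted: [31, 34, 39, 58, 59, 61, 88, 92]


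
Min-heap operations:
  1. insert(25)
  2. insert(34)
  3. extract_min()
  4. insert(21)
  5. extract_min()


insert(25) -> [25]
insert(34) -> [25, 34]
extract_min()->25, [34]
insert(21) -> [21, 34]
extract_min()->21, [34]

Final heap: [34]


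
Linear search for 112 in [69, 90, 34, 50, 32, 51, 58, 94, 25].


i=0: 69!=112
i=1: 90!=112
i=2: 34!=112
i=3: 50!=112
i=4: 32!=112
i=5: 51!=112
i=6: 58!=112
i=7: 94!=112
i=8: 25!=112

Not found, 9 comps


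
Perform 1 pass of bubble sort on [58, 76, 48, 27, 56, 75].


Initial: [58, 76, 48, 27, 56, 75]
Pass 1: [58, 48, 27, 56, 75, 76] (4 swaps)

After 1 pass: [58, 48, 27, 56, 75, 76]


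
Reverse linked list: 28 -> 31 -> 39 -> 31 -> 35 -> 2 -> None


Step 1: curr=28, set curr.next=prev(None) | reversed so far: 28
Step 2: curr=31, set curr.next=prev(28) | reversed so far: 31 -> 28
Step 3: curr=39, set curr.next=prev(31) | reversed so far: 39 -> 31 -> 28
Step 4: curr=31, set curr.next=prev(39) | reversed so far: 31 -> 39 -> 31 -> 28
Step 5: curr=35, set curr.next=prev(31) | reversed so far: 35 -> 31 -> 39 -> 31 -> 28
Step 6: curr=2, set curr.next=prev(35) | reversed so far: 2 -> 35 -> 31 -> 39 -> 31 -> 28

2 -> 35 -> 31 -> 39 -> 31 -> 28 -> None


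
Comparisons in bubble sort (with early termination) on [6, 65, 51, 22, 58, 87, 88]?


Algorithm: bubble sort (with early termination)
Input: [6, 65, 51, 22, 58, 87, 88]
Sorted: [6, 22, 51, 58, 65, 87, 88]

15


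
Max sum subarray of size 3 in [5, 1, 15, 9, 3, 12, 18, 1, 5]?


[0:3]: 21
[1:4]: 25
[2:5]: 27
[3:6]: 24
[4:7]: 33
[5:8]: 31
[6:9]: 24

Max: 33 at [4:7]


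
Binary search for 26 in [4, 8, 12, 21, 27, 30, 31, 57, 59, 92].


Step 1: lo=0, hi=9, mid=4, val=27
Step 2: lo=0, hi=3, mid=1, val=8
Step 3: lo=2, hi=3, mid=2, val=12
Step 4: lo=3, hi=3, mid=3, val=21

Not found


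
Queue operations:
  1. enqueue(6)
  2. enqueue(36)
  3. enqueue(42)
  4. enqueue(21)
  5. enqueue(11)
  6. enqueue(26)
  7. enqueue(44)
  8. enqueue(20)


enqueue(6) -> [6]
enqueue(36) -> [6, 36]
enqueue(42) -> [6, 36, 42]
enqueue(21) -> [6, 36, 42, 21]
enqueue(11) -> [6, 36, 42, 21, 11]
enqueue(26) -> [6, 36, 42, 21, 11, 26]
enqueue(44) -> [6, 36, 42, 21, 11, 26, 44]
enqueue(20) -> [6, 36, 42, 21, 11, 26, 44, 20]

Final queue: [6, 36, 42, 21, 11, 26, 44, 20]


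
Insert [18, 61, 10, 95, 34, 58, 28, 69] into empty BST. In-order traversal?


Insert 18: root
Insert 61: R from 18
Insert 10: L from 18
Insert 95: R from 18 -> R from 61
Insert 34: R from 18 -> L from 61
Insert 58: R from 18 -> L from 61 -> R from 34
Insert 28: R from 18 -> L from 61 -> L from 34
Insert 69: R from 18 -> R from 61 -> L from 95

In-order: [10, 18, 28, 34, 58, 61, 69, 95]


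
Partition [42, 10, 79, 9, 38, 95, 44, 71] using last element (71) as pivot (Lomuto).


Pivot: 71
  42 <= 71: advance i (no swap)
  10 <= 71: advance i (no swap)
  9 <= 71: swap -> [42, 10, 9, 79, 38, 95, 44, 71]
  38 <= 71: swap -> [42, 10, 9, 38, 79, 95, 44, 71]
  44 <= 71: swap -> [42, 10, 9, 38, 44, 95, 79, 71]
Place pivot at 5: [42, 10, 9, 38, 44, 71, 79, 95]

Partitioned: [42, 10, 9, 38, 44, 71, 79, 95]


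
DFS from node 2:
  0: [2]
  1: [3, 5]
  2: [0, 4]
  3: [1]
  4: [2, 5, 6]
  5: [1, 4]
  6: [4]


Visit 2, push [4, 0]
Visit 0, push []
Visit 4, push [6, 5]
Visit 5, push [1]
Visit 1, push [3]
Visit 3, push []
Visit 6, push []

DFS order: [2, 0, 4, 5, 1, 3, 6]


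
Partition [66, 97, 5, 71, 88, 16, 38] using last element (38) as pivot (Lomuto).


Pivot: 38
  5 <= 38: swap -> [5, 97, 66, 71, 88, 16, 38]
  16 <= 38: swap -> [5, 16, 66, 71, 88, 97, 38]
Place pivot at 2: [5, 16, 38, 71, 88, 97, 66]

Partitioned: [5, 16, 38, 71, 88, 97, 66]


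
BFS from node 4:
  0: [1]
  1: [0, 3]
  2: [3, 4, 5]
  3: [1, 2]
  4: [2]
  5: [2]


Visit 4, enqueue [2]
Visit 2, enqueue [3, 5]
Visit 3, enqueue [1]
Visit 5, enqueue []
Visit 1, enqueue [0]
Visit 0, enqueue []

BFS order: [4, 2, 3, 5, 1, 0]


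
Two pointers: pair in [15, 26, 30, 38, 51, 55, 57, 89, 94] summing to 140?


lo=0(15)+hi=8(94)=109
lo=1(26)+hi=8(94)=120
lo=2(30)+hi=8(94)=124
lo=3(38)+hi=8(94)=132
lo=4(51)+hi=8(94)=145
lo=4(51)+hi=7(89)=140

Yes: 51+89=140


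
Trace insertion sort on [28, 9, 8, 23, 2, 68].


Initial: [28, 9, 8, 23, 2, 68]
Insert 9: [9, 28, 8, 23, 2, 68]
Insert 8: [8, 9, 28, 23, 2, 68]
Insert 23: [8, 9, 23, 28, 2, 68]
Insert 2: [2, 8, 9, 23, 28, 68]
Insert 68: [2, 8, 9, 23, 28, 68]

Sorted: [2, 8, 9, 23, 28, 68]


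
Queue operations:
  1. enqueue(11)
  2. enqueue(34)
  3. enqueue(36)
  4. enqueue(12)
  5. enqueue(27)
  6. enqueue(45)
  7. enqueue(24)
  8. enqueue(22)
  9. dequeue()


enqueue(11) -> [11]
enqueue(34) -> [11, 34]
enqueue(36) -> [11, 34, 36]
enqueue(12) -> [11, 34, 36, 12]
enqueue(27) -> [11, 34, 36, 12, 27]
enqueue(45) -> [11, 34, 36, 12, 27, 45]
enqueue(24) -> [11, 34, 36, 12, 27, 45, 24]
enqueue(22) -> [11, 34, 36, 12, 27, 45, 24, 22]
dequeue()->11, [34, 36, 12, 27, 45, 24, 22]

Final queue: [34, 36, 12, 27, 45, 24, 22]


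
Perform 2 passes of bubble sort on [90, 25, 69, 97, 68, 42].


Initial: [90, 25, 69, 97, 68, 42]
Pass 1: [25, 69, 90, 68, 42, 97] (4 swaps)
Pass 2: [25, 69, 68, 42, 90, 97] (2 swaps)

After 2 passes: [25, 69, 68, 42, 90, 97]


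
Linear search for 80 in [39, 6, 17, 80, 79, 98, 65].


i=0: 39!=80
i=1: 6!=80
i=2: 17!=80
i=3: 80==80 found!

Found at 3, 4 comps


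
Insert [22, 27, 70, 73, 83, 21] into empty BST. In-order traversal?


Insert 22: root
Insert 27: R from 22
Insert 70: R from 22 -> R from 27
Insert 73: R from 22 -> R from 27 -> R from 70
Insert 83: R from 22 -> R from 27 -> R from 70 -> R from 73
Insert 21: L from 22

In-order: [21, 22, 27, 70, 73, 83]


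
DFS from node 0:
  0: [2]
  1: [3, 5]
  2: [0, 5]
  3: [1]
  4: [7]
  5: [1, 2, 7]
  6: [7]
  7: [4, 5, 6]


Visit 0, push [2]
Visit 2, push [5]
Visit 5, push [7, 1]
Visit 1, push [3]
Visit 3, push []
Visit 7, push [6, 4]
Visit 4, push []
Visit 6, push []

DFS order: [0, 2, 5, 1, 3, 7, 4, 6]


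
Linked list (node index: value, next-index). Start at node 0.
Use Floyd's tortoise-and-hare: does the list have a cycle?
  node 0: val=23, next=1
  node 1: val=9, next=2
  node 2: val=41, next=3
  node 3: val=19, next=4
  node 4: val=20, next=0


Floyd's tortoise (slow, +1) and hare (fast, +2):
  init: slow=0, fast=0
  step 1: slow=1, fast=2
  step 2: slow=2, fast=4
  step 3: slow=3, fast=1
  step 4: slow=4, fast=3
  step 5: slow=0, fast=0
  slow == fast at node 0: cycle detected

Cycle: yes


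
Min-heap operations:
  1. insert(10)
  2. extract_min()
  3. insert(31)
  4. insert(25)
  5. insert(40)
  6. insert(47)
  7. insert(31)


insert(10) -> [10]
extract_min()->10, []
insert(31) -> [31]
insert(25) -> [25, 31]
insert(40) -> [25, 31, 40]
insert(47) -> [25, 31, 40, 47]
insert(31) -> [25, 31, 40, 47, 31]

Final heap: [25, 31, 40, 47, 31]


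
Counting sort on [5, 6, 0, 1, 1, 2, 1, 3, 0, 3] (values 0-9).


Input: [5, 6, 0, 1, 1, 2, 1, 3, 0, 3]
Counts: [2, 3, 1, 2, 0, 1, 1, 0, 0, 0]

Sorted: [0, 0, 1, 1, 1, 2, 3, 3, 5, 6]


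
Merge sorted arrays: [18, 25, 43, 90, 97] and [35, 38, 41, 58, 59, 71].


Take 18 from A
Take 25 from A
Take 35 from B
Take 38 from B
Take 41 from B
Take 43 from A
Take 58 from B
Take 59 from B
Take 71 from B

Merged: [18, 25, 35, 38, 41, 43, 58, 59, 71, 90, 97]


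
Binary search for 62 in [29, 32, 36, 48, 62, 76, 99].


Step 1: lo=0, hi=6, mid=3, val=48
Step 2: lo=4, hi=6, mid=5, val=76
Step 3: lo=4, hi=4, mid=4, val=62

Found at index 4


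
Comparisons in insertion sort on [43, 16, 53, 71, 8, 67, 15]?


Algorithm: insertion sort
Input: [43, 16, 53, 71, 8, 67, 15]
Sorted: [8, 15, 16, 43, 53, 67, 71]

15


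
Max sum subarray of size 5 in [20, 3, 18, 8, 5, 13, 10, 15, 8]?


[0:5]: 54
[1:6]: 47
[2:7]: 54
[3:8]: 51
[4:9]: 51

Max: 54 at [0:5]


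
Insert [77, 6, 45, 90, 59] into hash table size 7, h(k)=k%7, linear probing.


Insert 77: h=0 -> slot 0
Insert 6: h=6 -> slot 6
Insert 45: h=3 -> slot 3
Insert 90: h=6, 2 probes -> slot 1
Insert 59: h=3, 1 probes -> slot 4

Table: [77, 90, None, 45, 59, None, 6]


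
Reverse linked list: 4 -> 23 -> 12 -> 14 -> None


Step 1: curr=4, set curr.next=prev(None) | reversed so far: 4
Step 2: curr=23, set curr.next=prev(4) | reversed so far: 23 -> 4
Step 3: curr=12, set curr.next=prev(23) | reversed so far: 12 -> 23 -> 4
Step 4: curr=14, set curr.next=prev(12) | reversed so far: 14 -> 12 -> 23 -> 4

14 -> 12 -> 23 -> 4 -> None


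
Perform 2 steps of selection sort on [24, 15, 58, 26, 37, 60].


Initial: [24, 15, 58, 26, 37, 60]
Step 1: min=15 at 1
  Swap: [15, 24, 58, 26, 37, 60]
Step 2: min=24 at 1
  Swap: [15, 24, 58, 26, 37, 60]

After 2 steps: [15, 24, 58, 26, 37, 60]


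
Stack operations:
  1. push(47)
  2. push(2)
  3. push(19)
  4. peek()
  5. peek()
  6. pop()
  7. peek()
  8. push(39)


push(47) -> [47]
push(2) -> [47, 2]
push(19) -> [47, 2, 19]
peek()->19
peek()->19
pop()->19, [47, 2]
peek()->2
push(39) -> [47, 2, 39]

Final stack: [47, 2, 39]


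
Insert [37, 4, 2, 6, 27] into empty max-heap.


Insert 37: [37]
Insert 4: [37, 4]
Insert 2: [37, 4, 2]
Insert 6: [37, 6, 2, 4]
Insert 27: [37, 27, 2, 4, 6]

Final heap: [37, 27, 2, 4, 6]


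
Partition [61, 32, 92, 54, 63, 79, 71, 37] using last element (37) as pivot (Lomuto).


Pivot: 37
  32 <= 37: swap -> [32, 61, 92, 54, 63, 79, 71, 37]
Place pivot at 1: [32, 37, 92, 54, 63, 79, 71, 61]

Partitioned: [32, 37, 92, 54, 63, 79, 71, 61]


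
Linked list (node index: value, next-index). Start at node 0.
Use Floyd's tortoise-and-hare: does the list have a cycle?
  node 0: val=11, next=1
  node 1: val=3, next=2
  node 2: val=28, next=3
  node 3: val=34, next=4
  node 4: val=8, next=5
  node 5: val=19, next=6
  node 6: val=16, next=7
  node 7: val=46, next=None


Floyd's tortoise (slow, +1) and hare (fast, +2):
  init: slow=0, fast=0
  step 1: slow=1, fast=2
  step 2: slow=2, fast=4
  step 3: slow=3, fast=6
  step 4: fast 6->7->None, no cycle

Cycle: no


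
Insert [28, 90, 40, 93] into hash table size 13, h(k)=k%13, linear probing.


Insert 28: h=2 -> slot 2
Insert 90: h=12 -> slot 12
Insert 40: h=1 -> slot 1
Insert 93: h=2, 1 probes -> slot 3

Table: [None, 40, 28, 93, None, None, None, None, None, None, None, None, 90]


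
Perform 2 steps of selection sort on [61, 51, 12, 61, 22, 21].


Initial: [61, 51, 12, 61, 22, 21]
Step 1: min=12 at 2
  Swap: [12, 51, 61, 61, 22, 21]
Step 2: min=21 at 5
  Swap: [12, 21, 61, 61, 22, 51]

After 2 steps: [12, 21, 61, 61, 22, 51]


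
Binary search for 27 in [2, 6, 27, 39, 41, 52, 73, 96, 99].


Step 1: lo=0, hi=8, mid=4, val=41
Step 2: lo=0, hi=3, mid=1, val=6
Step 3: lo=2, hi=3, mid=2, val=27

Found at index 2


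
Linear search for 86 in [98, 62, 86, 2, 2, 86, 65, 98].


i=0: 98!=86
i=1: 62!=86
i=2: 86==86 found!

Found at 2, 3 comps


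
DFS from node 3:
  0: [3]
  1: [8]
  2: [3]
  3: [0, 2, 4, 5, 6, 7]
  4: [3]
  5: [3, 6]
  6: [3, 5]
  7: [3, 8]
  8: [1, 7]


Visit 3, push [7, 6, 5, 4, 2, 0]
Visit 0, push []
Visit 2, push []
Visit 4, push []
Visit 5, push [6]
Visit 6, push []
Visit 7, push [8]
Visit 8, push [1]
Visit 1, push []

DFS order: [3, 0, 2, 4, 5, 6, 7, 8, 1]


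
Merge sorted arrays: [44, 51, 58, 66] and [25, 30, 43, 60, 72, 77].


Take 25 from B
Take 30 from B
Take 43 from B
Take 44 from A
Take 51 from A
Take 58 from A
Take 60 from B
Take 66 from A

Merged: [25, 30, 43, 44, 51, 58, 60, 66, 72, 77]


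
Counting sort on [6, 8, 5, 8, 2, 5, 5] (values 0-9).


Input: [6, 8, 5, 8, 2, 5, 5]
Counts: [0, 0, 1, 0, 0, 3, 1, 0, 2, 0]

Sorted: [2, 5, 5, 5, 6, 8, 8]


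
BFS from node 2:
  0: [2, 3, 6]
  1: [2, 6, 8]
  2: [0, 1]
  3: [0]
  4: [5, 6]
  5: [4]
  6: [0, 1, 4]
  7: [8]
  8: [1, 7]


Visit 2, enqueue [0, 1]
Visit 0, enqueue [3, 6]
Visit 1, enqueue [8]
Visit 3, enqueue []
Visit 6, enqueue [4]
Visit 8, enqueue [7]
Visit 4, enqueue [5]
Visit 7, enqueue []
Visit 5, enqueue []

BFS order: [2, 0, 1, 3, 6, 8, 4, 7, 5]


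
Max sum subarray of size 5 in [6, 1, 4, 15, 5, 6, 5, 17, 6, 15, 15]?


[0:5]: 31
[1:6]: 31
[2:7]: 35
[3:8]: 48
[4:9]: 39
[5:10]: 49
[6:11]: 58

Max: 58 at [6:11]


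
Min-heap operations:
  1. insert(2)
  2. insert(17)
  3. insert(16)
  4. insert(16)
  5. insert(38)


insert(2) -> [2]
insert(17) -> [2, 17]
insert(16) -> [2, 17, 16]
insert(16) -> [2, 16, 16, 17]
insert(38) -> [2, 16, 16, 17, 38]

Final heap: [2, 16, 16, 17, 38]


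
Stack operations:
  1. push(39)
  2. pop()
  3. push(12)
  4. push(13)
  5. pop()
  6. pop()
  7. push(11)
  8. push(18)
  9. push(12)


push(39) -> [39]
pop()->39, []
push(12) -> [12]
push(13) -> [12, 13]
pop()->13, [12]
pop()->12, []
push(11) -> [11]
push(18) -> [11, 18]
push(12) -> [11, 18, 12]

Final stack: [11, 18, 12]


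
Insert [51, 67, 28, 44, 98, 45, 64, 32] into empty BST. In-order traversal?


Insert 51: root
Insert 67: R from 51
Insert 28: L from 51
Insert 44: L from 51 -> R from 28
Insert 98: R from 51 -> R from 67
Insert 45: L from 51 -> R from 28 -> R from 44
Insert 64: R from 51 -> L from 67
Insert 32: L from 51 -> R from 28 -> L from 44

In-order: [28, 32, 44, 45, 51, 64, 67, 98]


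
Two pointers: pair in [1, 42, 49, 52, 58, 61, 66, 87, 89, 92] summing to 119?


lo=0(1)+hi=9(92)=93
lo=1(42)+hi=9(92)=134
lo=1(42)+hi=8(89)=131
lo=1(42)+hi=7(87)=129
lo=1(42)+hi=6(66)=108
lo=2(49)+hi=6(66)=115
lo=3(52)+hi=6(66)=118
lo=4(58)+hi=6(66)=124
lo=4(58)+hi=5(61)=119

Yes: 58+61=119


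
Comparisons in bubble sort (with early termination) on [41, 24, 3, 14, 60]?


Algorithm: bubble sort (with early termination)
Input: [41, 24, 3, 14, 60]
Sorted: [3, 14, 24, 41, 60]

9


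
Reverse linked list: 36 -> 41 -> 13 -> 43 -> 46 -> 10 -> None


Step 1: curr=36, set curr.next=prev(None) | reversed so far: 36
Step 2: curr=41, set curr.next=prev(36) | reversed so far: 41 -> 36
Step 3: curr=13, set curr.next=prev(41) | reversed so far: 13 -> 41 -> 36
Step 4: curr=43, set curr.next=prev(13) | reversed so far: 43 -> 13 -> 41 -> 36
Step 5: curr=46, set curr.next=prev(43) | reversed so far: 46 -> 43 -> 13 -> 41 -> 36
Step 6: curr=10, set curr.next=prev(46) | reversed so far: 10 -> 46 -> 43 -> 13 -> 41 -> 36

10 -> 46 -> 43 -> 13 -> 41 -> 36 -> None
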